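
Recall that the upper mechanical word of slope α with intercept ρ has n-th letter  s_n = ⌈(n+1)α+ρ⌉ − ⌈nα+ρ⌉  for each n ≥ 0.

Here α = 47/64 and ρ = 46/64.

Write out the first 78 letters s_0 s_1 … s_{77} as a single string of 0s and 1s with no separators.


110111011101101110111011101110110111011101110110111011101110110111011101110110

n=0: ⌈(1·47+46)/64⌉ − ⌈(0·47+46)/64⌉ = ⌈93/64⌉ − ⌈46/64⌉ = 2 − 1 = 1
n=1: ⌈(2·47+46)/64⌉ − ⌈(1·47+46)/64⌉ = ⌈140/64⌉ − ⌈93/64⌉ = 3 − 2 = 1
n=2: ⌈(3·47+46)/64⌉ − ⌈(2·47+46)/64⌉ = ⌈187/64⌉ − ⌈140/64⌉ = 3 − 3 = 0
n=3: ⌈(4·47+46)/64⌉ − ⌈(3·47+46)/64⌉ = ⌈234/64⌉ − ⌈187/64⌉ = 4 − 3 = 1
n=4: ⌈(5·47+46)/64⌉ − ⌈(4·47+46)/64⌉ = ⌈281/64⌉ − ⌈234/64⌉ = 5 − 4 = 1
n=5: ⌈(6·47+46)/64⌉ − ⌈(5·47+46)/64⌉ = ⌈328/64⌉ − ⌈281/64⌉ = 6 − 5 = 1
n=6: ⌈(7·47+46)/64⌉ − ⌈(6·47+46)/64⌉ = ⌈375/64⌉ − ⌈328/64⌉ = 6 − 6 = 0
n=7: ⌈(8·47+46)/64⌉ − ⌈(7·47+46)/64⌉ = ⌈422/64⌉ − ⌈375/64⌉ = 7 − 6 = 1
n=8: ⌈(9·47+46)/64⌉ − ⌈(8·47+46)/64⌉ = ⌈469/64⌉ − ⌈422/64⌉ = 8 − 7 = 1
n=9: ⌈(10·47+46)/64⌉ − ⌈(9·47+46)/64⌉ = ⌈516/64⌉ − ⌈469/64⌉ = 9 − 8 = 1
n=10: ⌈(11·47+46)/64⌉ − ⌈(10·47+46)/64⌉ = ⌈563/64⌉ − ⌈516/64⌉ = 9 − 9 = 0
n=11: ⌈(12·47+46)/64⌉ − ⌈(11·47+46)/64⌉ = ⌈610/64⌉ − ⌈563/64⌉ = 10 − 9 = 1
n=12: ⌈(13·47+46)/64⌉ − ⌈(12·47+46)/64⌉ = ⌈657/64⌉ − ⌈610/64⌉ = 11 − 10 = 1
n=13: ⌈(14·47+46)/64⌉ − ⌈(13·47+46)/64⌉ = ⌈704/64⌉ − ⌈657/64⌉ = 11 − 11 = 0
n=14: ⌈(15·47+46)/64⌉ − ⌈(14·47+46)/64⌉ = ⌈751/64⌉ − ⌈704/64⌉ = 12 − 11 = 1
n=15: ⌈(16·47+46)/64⌉ − ⌈(15·47+46)/64⌉ = ⌈798/64⌉ − ⌈751/64⌉ = 13 − 12 = 1
n=16: ⌈(17·47+46)/64⌉ − ⌈(16·47+46)/64⌉ = ⌈845/64⌉ − ⌈798/64⌉ = 14 − 13 = 1
n=17: ⌈(18·47+46)/64⌉ − ⌈(17·47+46)/64⌉ = ⌈892/64⌉ − ⌈845/64⌉ = 14 − 14 = 0
n=18: ⌈(19·47+46)/64⌉ − ⌈(18·47+46)/64⌉ = ⌈939/64⌉ − ⌈892/64⌉ = 15 − 14 = 1
n=19: ⌈(20·47+46)/64⌉ − ⌈(19·47+46)/64⌉ = ⌈986/64⌉ − ⌈939/64⌉ = 16 − 15 = 1
n=20: ⌈(21·47+46)/64⌉ − ⌈(20·47+46)/64⌉ = ⌈1033/64⌉ − ⌈986/64⌉ = 17 − 16 = 1
n=21: ⌈(22·47+46)/64⌉ − ⌈(21·47+46)/64⌉ = ⌈1080/64⌉ − ⌈1033/64⌉ = 17 − 17 = 0
n=22: ⌈(23·47+46)/64⌉ − ⌈(22·47+46)/64⌉ = ⌈1127/64⌉ − ⌈1080/64⌉ = 18 − 17 = 1
n=23: ⌈(24·47+46)/64⌉ − ⌈(23·47+46)/64⌉ = ⌈1174/64⌉ − ⌈1127/64⌉ = 19 − 18 = 1
n=24: ⌈(25·47+46)/64⌉ − ⌈(24·47+46)/64⌉ = ⌈1221/64⌉ − ⌈1174/64⌉ = 20 − 19 = 1
n=25: ⌈(26·47+46)/64⌉ − ⌈(25·47+46)/64⌉ = ⌈1268/64⌉ − ⌈1221/64⌉ = 20 − 20 = 0
n=26: ⌈(27·47+46)/64⌉ − ⌈(26·47+46)/64⌉ = ⌈1315/64⌉ − ⌈1268/64⌉ = 21 − 20 = 1
n=27: ⌈(28·47+46)/64⌉ − ⌈(27·47+46)/64⌉ = ⌈1362/64⌉ − ⌈1315/64⌉ = 22 − 21 = 1
n=28: ⌈(29·47+46)/64⌉ − ⌈(28·47+46)/64⌉ = ⌈1409/64⌉ − ⌈1362/64⌉ = 23 − 22 = 1
n=29: ⌈(30·47+46)/64⌉ − ⌈(29·47+46)/64⌉ = ⌈1456/64⌉ − ⌈1409/64⌉ = 23 − 23 = 0
n=30: ⌈(31·47+46)/64⌉ − ⌈(30·47+46)/64⌉ = ⌈1503/64⌉ − ⌈1456/64⌉ = 24 − 23 = 1
n=31: ⌈(32·47+46)/64⌉ − ⌈(31·47+46)/64⌉ = ⌈1550/64⌉ − ⌈1503/64⌉ = 25 − 24 = 1
n=32: ⌈(33·47+46)/64⌉ − ⌈(32·47+46)/64⌉ = ⌈1597/64⌉ − ⌈1550/64⌉ = 25 − 25 = 0
n=33: ⌈(34·47+46)/64⌉ − ⌈(33·47+46)/64⌉ = ⌈1644/64⌉ − ⌈1597/64⌉ = 26 − 25 = 1
n=34: ⌈(35·47+46)/64⌉ − ⌈(34·47+46)/64⌉ = ⌈1691/64⌉ − ⌈1644/64⌉ = 27 − 26 = 1
n=35: ⌈(36·47+46)/64⌉ − ⌈(35·47+46)/64⌉ = ⌈1738/64⌉ − ⌈1691/64⌉ = 28 − 27 = 1
n=36: ⌈(37·47+46)/64⌉ − ⌈(36·47+46)/64⌉ = ⌈1785/64⌉ − ⌈1738/64⌉ = 28 − 28 = 0
n=37: ⌈(38·47+46)/64⌉ − ⌈(37·47+46)/64⌉ = ⌈1832/64⌉ − ⌈1785/64⌉ = 29 − 28 = 1
n=38: ⌈(39·47+46)/64⌉ − ⌈(38·47+46)/64⌉ = ⌈1879/64⌉ − ⌈1832/64⌉ = 30 − 29 = 1
n=39: ⌈(40·47+46)/64⌉ − ⌈(39·47+46)/64⌉ = ⌈1926/64⌉ − ⌈1879/64⌉ = 31 − 30 = 1
n=40: ⌈(41·47+46)/64⌉ − ⌈(40·47+46)/64⌉ = ⌈1973/64⌉ − ⌈1926/64⌉ = 31 − 31 = 0
n=41: ⌈(42·47+46)/64⌉ − ⌈(41·47+46)/64⌉ = ⌈2020/64⌉ − ⌈1973/64⌉ = 32 − 31 = 1
n=42: ⌈(43·47+46)/64⌉ − ⌈(42·47+46)/64⌉ = ⌈2067/64⌉ − ⌈2020/64⌉ = 33 − 32 = 1
n=43: ⌈(44·47+46)/64⌉ − ⌈(43·47+46)/64⌉ = ⌈2114/64⌉ − ⌈2067/64⌉ = 34 − 33 = 1
n=44: ⌈(45·47+46)/64⌉ − ⌈(44·47+46)/64⌉ = ⌈2161/64⌉ − ⌈2114/64⌉ = 34 − 34 = 0
n=45: ⌈(46·47+46)/64⌉ − ⌈(45·47+46)/64⌉ = ⌈2208/64⌉ − ⌈2161/64⌉ = 35 − 34 = 1
n=46: ⌈(47·47+46)/64⌉ − ⌈(46·47+46)/64⌉ = ⌈2255/64⌉ − ⌈2208/64⌉ = 36 − 35 = 1
n=47: ⌈(48·47+46)/64⌉ − ⌈(47·47+46)/64⌉ = ⌈2302/64⌉ − ⌈2255/64⌉ = 36 − 36 = 0
n=48: ⌈(49·47+46)/64⌉ − ⌈(48·47+46)/64⌉ = ⌈2349/64⌉ − ⌈2302/64⌉ = 37 − 36 = 1
n=49: ⌈(50·47+46)/64⌉ − ⌈(49·47+46)/64⌉ = ⌈2396/64⌉ − ⌈2349/64⌉ = 38 − 37 = 1
n=50: ⌈(51·47+46)/64⌉ − ⌈(50·47+46)/64⌉ = ⌈2443/64⌉ − ⌈2396/64⌉ = 39 − 38 = 1
n=51: ⌈(52·47+46)/64⌉ − ⌈(51·47+46)/64⌉ = ⌈2490/64⌉ − ⌈2443/64⌉ = 39 − 39 = 0
n=52: ⌈(53·47+46)/64⌉ − ⌈(52·47+46)/64⌉ = ⌈2537/64⌉ − ⌈2490/64⌉ = 40 − 39 = 1
n=53: ⌈(54·47+46)/64⌉ − ⌈(53·47+46)/64⌉ = ⌈2584/64⌉ − ⌈2537/64⌉ = 41 − 40 = 1
n=54: ⌈(55·47+46)/64⌉ − ⌈(54·47+46)/64⌉ = ⌈2631/64⌉ − ⌈2584/64⌉ = 42 − 41 = 1
n=55: ⌈(56·47+46)/64⌉ − ⌈(55·47+46)/64⌉ = ⌈2678/64⌉ − ⌈2631/64⌉ = 42 − 42 = 0
n=56: ⌈(57·47+46)/64⌉ − ⌈(56·47+46)/64⌉ = ⌈2725/64⌉ − ⌈2678/64⌉ = 43 − 42 = 1
n=57: ⌈(58·47+46)/64⌉ − ⌈(57·47+46)/64⌉ = ⌈2772/64⌉ − ⌈2725/64⌉ = 44 − 43 = 1
n=58: ⌈(59·47+46)/64⌉ − ⌈(58·47+46)/64⌉ = ⌈2819/64⌉ − ⌈2772/64⌉ = 45 − 44 = 1
n=59: ⌈(60·47+46)/64⌉ − ⌈(59·47+46)/64⌉ = ⌈2866/64⌉ − ⌈2819/64⌉ = 45 − 45 = 0
n=60: ⌈(61·47+46)/64⌉ − ⌈(60·47+46)/64⌉ = ⌈2913/64⌉ − ⌈2866/64⌉ = 46 − 45 = 1
n=61: ⌈(62·47+46)/64⌉ − ⌈(61·47+46)/64⌉ = ⌈2960/64⌉ − ⌈2913/64⌉ = 47 − 46 = 1
n=62: ⌈(63·47+46)/64⌉ − ⌈(62·47+46)/64⌉ = ⌈3007/64⌉ − ⌈2960/64⌉ = 47 − 47 = 0
n=63: ⌈(64·47+46)/64⌉ − ⌈(63·47+46)/64⌉ = ⌈3054/64⌉ − ⌈3007/64⌉ = 48 − 47 = 1
n=64: ⌈(65·47+46)/64⌉ − ⌈(64·47+46)/64⌉ = ⌈3101/64⌉ − ⌈3054/64⌉ = 49 − 48 = 1
n=65: ⌈(66·47+46)/64⌉ − ⌈(65·47+46)/64⌉ = ⌈3148/64⌉ − ⌈3101/64⌉ = 50 − 49 = 1
n=66: ⌈(67·47+46)/64⌉ − ⌈(66·47+46)/64⌉ = ⌈3195/64⌉ − ⌈3148/64⌉ = 50 − 50 = 0
n=67: ⌈(68·47+46)/64⌉ − ⌈(67·47+46)/64⌉ = ⌈3242/64⌉ − ⌈3195/64⌉ = 51 − 50 = 1
n=68: ⌈(69·47+46)/64⌉ − ⌈(68·47+46)/64⌉ = ⌈3289/64⌉ − ⌈3242/64⌉ = 52 − 51 = 1
n=69: ⌈(70·47+46)/64⌉ − ⌈(69·47+46)/64⌉ = ⌈3336/64⌉ − ⌈3289/64⌉ = 53 − 52 = 1
n=70: ⌈(71·47+46)/64⌉ − ⌈(70·47+46)/64⌉ = ⌈3383/64⌉ − ⌈3336/64⌉ = 53 − 53 = 0
n=71: ⌈(72·47+46)/64⌉ − ⌈(71·47+46)/64⌉ = ⌈3430/64⌉ − ⌈3383/64⌉ = 54 − 53 = 1
n=72: ⌈(73·47+46)/64⌉ − ⌈(72·47+46)/64⌉ = ⌈3477/64⌉ − ⌈3430/64⌉ = 55 − 54 = 1
n=73: ⌈(74·47+46)/64⌉ − ⌈(73·47+46)/64⌉ = ⌈3524/64⌉ − ⌈3477/64⌉ = 56 − 55 = 1
n=74: ⌈(75·47+46)/64⌉ − ⌈(74·47+46)/64⌉ = ⌈3571/64⌉ − ⌈3524/64⌉ = 56 − 56 = 0
n=75: ⌈(76·47+46)/64⌉ − ⌈(75·47+46)/64⌉ = ⌈3618/64⌉ − ⌈3571/64⌉ = 57 − 56 = 1
n=76: ⌈(77·47+46)/64⌉ − ⌈(76·47+46)/64⌉ = ⌈3665/64⌉ − ⌈3618/64⌉ = 58 − 57 = 1
n=77: ⌈(78·47+46)/64⌉ − ⌈(77·47+46)/64⌉ = ⌈3712/64⌉ − ⌈3665/64⌉ = 58 − 58 = 0


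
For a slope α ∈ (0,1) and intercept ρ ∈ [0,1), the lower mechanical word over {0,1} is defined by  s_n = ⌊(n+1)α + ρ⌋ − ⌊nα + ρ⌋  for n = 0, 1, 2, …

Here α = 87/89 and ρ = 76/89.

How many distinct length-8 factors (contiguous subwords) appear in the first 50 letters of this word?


9

t_n = ⌊(n·87+76)/89⌋ for n = 0 … 50:
  n=0…9: ⌊76/89⌋=0 ⌊163/89⌋=1 ⌊250/89⌋=2 ⌊337/89⌋=3 ⌊424/89⌋=4 ⌊511/89⌋=5 ⌊598/89⌋=6 ⌊685/89⌋=7 ⌊772/89⌋=8 ⌊859/89⌋=9
  n=10…19: ⌊946/89⌋=10 ⌊1033/89⌋=11 ⌊1120/89⌋=12 ⌊1207/89⌋=13 ⌊1294/89⌋=14 ⌊1381/89⌋=15 ⌊1468/89⌋=16 ⌊1555/89⌋=17 ⌊1642/89⌋=18 ⌊1729/89⌋=19
  n=20…29: ⌊1816/89⌋=20 ⌊1903/89⌋=21 ⌊1990/89⌋=22 ⌊2077/89⌋=23 ⌊2164/89⌋=24 ⌊2251/89⌋=25 ⌊2338/89⌋=26 ⌊2425/89⌋=27 ⌊2512/89⌋=28 ⌊2599/89⌋=29
  n=30…39: ⌊2686/89⌋=30 ⌊2773/89⌋=31 ⌊2860/89⌋=32 ⌊2947/89⌋=33 ⌊3034/89⌋=34 ⌊3121/89⌋=35 ⌊3208/89⌋=36 ⌊3295/89⌋=37 ⌊3382/89⌋=38 ⌊3469/89⌋=38
  n=40…49: ⌊3556/89⌋=39 ⌊3643/89⌋=40 ⌊3730/89⌋=41 ⌊3817/89⌋=42 ⌊3904/89⌋=43 ⌊3991/89⌋=44 ⌊4078/89⌋=45 ⌊4165/89⌋=46 ⌊4252/89⌋=47 ⌊4339/89⌋=48
  n=50: ⌊4426/89⌋=49
s_n = t_(n+1) − t_n for n = 0 … 49 gives
prefix = 11111111111111111111111111111111111111011111111111
slide a length-8 window over [0..7] … [42..49] (43 windows); first occurrence of each distinct factor:
  [  0..  7] 11111111
  [ 31.. 38] 11111110
  [ 32.. 39] 11111101
  [ 33.. 40] 11111011
  [ 34.. 41] 11110111
  [ 35.. 42] 11101111
  [ 36.. 43] 11011111
  [ 37.. 44] 10111111
  [ 38.. 45] 01111111
  (the other 34 windows repeat one of these)
distinct factors: {01111111, 10111111, 11011111, 11101111, 11110111, 11111011, 11111101, 11111110, 11111111}
count = 9  (Sturmian bound for length 8 is 9)


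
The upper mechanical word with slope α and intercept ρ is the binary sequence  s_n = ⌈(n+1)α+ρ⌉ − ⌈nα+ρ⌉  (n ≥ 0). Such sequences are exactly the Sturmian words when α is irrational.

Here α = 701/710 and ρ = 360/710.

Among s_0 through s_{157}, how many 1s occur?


#1s = Σ_{n=0}^{157} s_n = Σ_{n=0}^{157} (⌈(n+1)α+ρ⌉ − ⌈nα+ρ⌉)
the sum telescopes: every ⌈nα+ρ⌉ with 0 < n < 158 appears once with + and once with −, leaving ⌈158α+ρ⌉ − ⌈0·α+ρ⌉
158α + ρ = (158·701 + 360) / 710 = 111118/710
ρ = 360/710
⌈111118/710⌉ = 157,  ⌈360/710⌉ = 1
#1s = 157 − 1 = 156

156


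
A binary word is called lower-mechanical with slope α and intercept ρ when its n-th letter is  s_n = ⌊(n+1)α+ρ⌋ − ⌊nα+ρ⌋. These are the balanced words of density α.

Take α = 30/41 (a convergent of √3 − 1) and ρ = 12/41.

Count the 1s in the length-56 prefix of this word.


41

#1s = Σ_{n=0}^{55} s_n = Σ_{n=0}^{55} (⌊(n+1)α+ρ⌋ − ⌊nα+ρ⌋)
the sum telescopes: every ⌊nα+ρ⌋ with 0 < n < 56 appears once with + and once with −, leaving ⌊56α+ρ⌋ − ⌊0·α+ρ⌋
56α + ρ = (56·30 + 12) / 41 = 1692/41
ρ = 12/41
⌊1692/41⌋ = 41,  ⌊12/41⌋ = 0
#1s = 41 − 0 = 41


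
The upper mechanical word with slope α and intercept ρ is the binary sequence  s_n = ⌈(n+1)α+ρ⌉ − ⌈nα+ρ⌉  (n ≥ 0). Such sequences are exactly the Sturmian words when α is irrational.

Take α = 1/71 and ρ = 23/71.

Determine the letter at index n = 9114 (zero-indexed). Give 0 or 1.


(n+1)α + ρ = (9115·1 + 23) / 71 = 9138/71
nα + ρ     = (9114·1 + 23) / 71 = 9137/71
⌈9138/71⌉ = 129,  ⌈9137/71⌉ = 129
s_{9114} = 129 − 129 = 0

0


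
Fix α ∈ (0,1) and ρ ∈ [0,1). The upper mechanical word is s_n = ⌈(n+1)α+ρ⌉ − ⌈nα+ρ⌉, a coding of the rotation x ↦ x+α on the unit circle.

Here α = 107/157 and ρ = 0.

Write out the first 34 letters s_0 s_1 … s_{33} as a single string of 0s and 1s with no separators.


n=0: ⌈(1·107)/157⌉ − ⌈(0·107)/157⌉ = ⌈107/157⌉ − ⌈0/157⌉ = 1 − 0 = 1
n=1: ⌈(2·107)/157⌉ − ⌈(1·107)/157⌉ = ⌈214/157⌉ − ⌈107/157⌉ = 2 − 1 = 1
n=2: ⌈(3·107)/157⌉ − ⌈(2·107)/157⌉ = ⌈321/157⌉ − ⌈214/157⌉ = 3 − 2 = 1
n=3: ⌈(4·107)/157⌉ − ⌈(3·107)/157⌉ = ⌈428/157⌉ − ⌈321/157⌉ = 3 − 3 = 0
n=4: ⌈(5·107)/157⌉ − ⌈(4·107)/157⌉ = ⌈535/157⌉ − ⌈428/157⌉ = 4 − 3 = 1
n=5: ⌈(6·107)/157⌉ − ⌈(5·107)/157⌉ = ⌈642/157⌉ − ⌈535/157⌉ = 5 − 4 = 1
n=6: ⌈(7·107)/157⌉ − ⌈(6·107)/157⌉ = ⌈749/157⌉ − ⌈642/157⌉ = 5 − 5 = 0
n=7: ⌈(8·107)/157⌉ − ⌈(7·107)/157⌉ = ⌈856/157⌉ − ⌈749/157⌉ = 6 − 5 = 1
n=8: ⌈(9·107)/157⌉ − ⌈(8·107)/157⌉ = ⌈963/157⌉ − ⌈856/157⌉ = 7 − 6 = 1
n=9: ⌈(10·107)/157⌉ − ⌈(9·107)/157⌉ = ⌈1070/157⌉ − ⌈963/157⌉ = 7 − 7 = 0
n=10: ⌈(11·107)/157⌉ − ⌈(10·107)/157⌉ = ⌈1177/157⌉ − ⌈1070/157⌉ = 8 − 7 = 1
n=11: ⌈(12·107)/157⌉ − ⌈(11·107)/157⌉ = ⌈1284/157⌉ − ⌈1177/157⌉ = 9 − 8 = 1
n=12: ⌈(13·107)/157⌉ − ⌈(12·107)/157⌉ = ⌈1391/157⌉ − ⌈1284/157⌉ = 9 − 9 = 0
n=13: ⌈(14·107)/157⌉ − ⌈(13·107)/157⌉ = ⌈1498/157⌉ − ⌈1391/157⌉ = 10 − 9 = 1
n=14: ⌈(15·107)/157⌉ − ⌈(14·107)/157⌉ = ⌈1605/157⌉ − ⌈1498/157⌉ = 11 − 10 = 1
n=15: ⌈(16·107)/157⌉ − ⌈(15·107)/157⌉ = ⌈1712/157⌉ − ⌈1605/157⌉ = 11 − 11 = 0
n=16: ⌈(17·107)/157⌉ − ⌈(16·107)/157⌉ = ⌈1819/157⌉ − ⌈1712/157⌉ = 12 − 11 = 1
n=17: ⌈(18·107)/157⌉ − ⌈(17·107)/157⌉ = ⌈1926/157⌉ − ⌈1819/157⌉ = 13 − 12 = 1
n=18: ⌈(19·107)/157⌉ − ⌈(18·107)/157⌉ = ⌈2033/157⌉ − ⌈1926/157⌉ = 13 − 13 = 0
n=19: ⌈(20·107)/157⌉ − ⌈(19·107)/157⌉ = ⌈2140/157⌉ − ⌈2033/157⌉ = 14 − 13 = 1
n=20: ⌈(21·107)/157⌉ − ⌈(20·107)/157⌉ = ⌈2247/157⌉ − ⌈2140/157⌉ = 15 − 14 = 1
n=21: ⌈(22·107)/157⌉ − ⌈(21·107)/157⌉ = ⌈2354/157⌉ − ⌈2247/157⌉ = 15 − 15 = 0
n=22: ⌈(23·107)/157⌉ − ⌈(22·107)/157⌉ = ⌈2461/157⌉ − ⌈2354/157⌉ = 16 − 15 = 1
n=23: ⌈(24·107)/157⌉ − ⌈(23·107)/157⌉ = ⌈2568/157⌉ − ⌈2461/157⌉ = 17 − 16 = 1
n=24: ⌈(25·107)/157⌉ − ⌈(24·107)/157⌉ = ⌈2675/157⌉ − ⌈2568/157⌉ = 18 − 17 = 1
n=25: ⌈(26·107)/157⌉ − ⌈(25·107)/157⌉ = ⌈2782/157⌉ − ⌈2675/157⌉ = 18 − 18 = 0
n=26: ⌈(27·107)/157⌉ − ⌈(26·107)/157⌉ = ⌈2889/157⌉ − ⌈2782/157⌉ = 19 − 18 = 1
n=27: ⌈(28·107)/157⌉ − ⌈(27·107)/157⌉ = ⌈2996/157⌉ − ⌈2889/157⌉ = 20 − 19 = 1
n=28: ⌈(29·107)/157⌉ − ⌈(28·107)/157⌉ = ⌈3103/157⌉ − ⌈2996/157⌉ = 20 − 20 = 0
n=29: ⌈(30·107)/157⌉ − ⌈(29·107)/157⌉ = ⌈3210/157⌉ − ⌈3103/157⌉ = 21 − 20 = 1
n=30: ⌈(31·107)/157⌉ − ⌈(30·107)/157⌉ = ⌈3317/157⌉ − ⌈3210/157⌉ = 22 − 21 = 1
n=31: ⌈(32·107)/157⌉ − ⌈(31·107)/157⌉ = ⌈3424/157⌉ − ⌈3317/157⌉ = 22 − 22 = 0
n=32: ⌈(33·107)/157⌉ − ⌈(32·107)/157⌉ = ⌈3531/157⌉ − ⌈3424/157⌉ = 23 − 22 = 1
n=33: ⌈(34·107)/157⌉ − ⌈(33·107)/157⌉ = ⌈3638/157⌉ − ⌈3531/157⌉ = 24 − 23 = 1

1110110110110110110110111011011011


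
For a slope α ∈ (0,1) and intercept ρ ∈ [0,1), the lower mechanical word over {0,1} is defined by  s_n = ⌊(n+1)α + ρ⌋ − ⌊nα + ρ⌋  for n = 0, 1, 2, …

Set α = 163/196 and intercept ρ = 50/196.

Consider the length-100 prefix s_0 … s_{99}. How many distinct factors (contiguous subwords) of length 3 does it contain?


4

t_n = ⌊(n·163+50)/196⌋ for n = 0 … 100:
  n=0…9: ⌊50/196⌋=0 ⌊213/196⌋=1 ⌊376/196⌋=1 ⌊539/196⌋=2 ⌊702/196⌋=3 ⌊865/196⌋=4 ⌊1028/196⌋=5 ⌊1191/196⌋=6 ⌊1354/196⌋=6 ⌊1517/196⌋=7
  n=10…19: ⌊1680/196⌋=8 ⌊1843/196⌋=9 ⌊2006/196⌋=10 ⌊2169/196⌋=11 ⌊2332/196⌋=11 ⌊2495/196⌋=12 ⌊2658/196⌋=13 ⌊2821/196⌋=14 ⌊2984/196⌋=15 ⌊3147/196⌋=16
  n=20…29: ⌊3310/196⌋=16 ⌊3473/196⌋=17 ⌊3636/196⌋=18 ⌊3799/196⌋=19 ⌊3962/196⌋=20 ⌊4125/196⌋=21 ⌊4288/196⌋=21 ⌊4451/196⌋=22 ⌊4614/196⌋=23 ⌊4777/196⌋=24
  n=30…39: ⌊4940/196⌋=25 ⌊5103/196⌋=26 ⌊5266/196⌋=26 ⌊5429/196⌋=27 ⌊5592/196⌋=28 ⌊5755/196⌋=29 ⌊5918/196⌋=30 ⌊6081/196⌋=31 ⌊6244/196⌋=31 ⌊6407/196⌋=32
  n=40…49: ⌊6570/196⌋=33 ⌊6733/196⌋=34 ⌊6896/196⌋=35 ⌊7059/196⌋=36 ⌊7222/196⌋=36 ⌊7385/196⌋=37 ⌊7548/196⌋=38 ⌊7711/196⌋=39 ⌊7874/196⌋=40 ⌊8037/196⌋=41
  n=50…59: ⌊8200/196⌋=41 ⌊8363/196⌋=42 ⌊8526/196⌋=43 ⌊8689/196⌋=44 ⌊8852/196⌋=45 ⌊9015/196⌋=45 ⌊9178/196⌋=46 ⌊9341/196⌋=47 ⌊9504/196⌋=48 ⌊9667/196⌋=49
  n=60…69: ⌊9830/196⌋=50 ⌊9993/196⌋=50 ⌊10156/196⌋=51 ⌊10319/196⌋=52 ⌊10482/196⌋=53 ⌊10645/196⌋=54 ⌊10808/196⌋=55 ⌊10971/196⌋=55 ⌊11134/196⌋=56 ⌊11297/196⌋=57
  n=70…79: ⌊11460/196⌋=58 ⌊11623/196⌋=59 ⌊11786/196⌋=60 ⌊11949/196⌋=60 ⌊12112/196⌋=61 ⌊12275/196⌋=62 ⌊12438/196⌋=63 ⌊12601/196⌋=64 ⌊12764/196⌋=65 ⌊12927/196⌋=65
  n=80…89: ⌊13090/196⌋=66 ⌊13253/196⌋=67 ⌊13416/196⌋=68 ⌊13579/196⌋=69 ⌊13742/196⌋=70 ⌊13905/196⌋=70 ⌊14068/196⌋=71 ⌊14231/196⌋=72 ⌊14394/196⌋=73 ⌊14557/196⌋=74
  n=90…99: ⌊14720/196⌋=75 ⌊14883/196⌋=75 ⌊15046/196⌋=76 ⌊15209/196⌋=77 ⌊15372/196⌋=78 ⌊15535/196⌋=79 ⌊15698/196⌋=80 ⌊15861/196⌋=80 ⌊16024/196⌋=81 ⌊16187/196⌋=82
  n=100: ⌊16350/196⌋=83
s_n = t_(n+1) − t_n for n = 0 … 99 gives
prefix = 1011111011111011111011111011111011111011111011111011110111110111110111110111110111110111110111110111
slide a length-3 window over [0..2] … [97..99] (98 windows); first occurrence of each distinct factor:
  [  0..  2] 101
  [  1..  3] 011
  [  2..  4] 111
  [  5..  7] 110
  (the other 94 windows repeat one of these)
distinct factors: {011, 101, 110, 111}
count = 4  (Sturmian bound for length 3 is 4)


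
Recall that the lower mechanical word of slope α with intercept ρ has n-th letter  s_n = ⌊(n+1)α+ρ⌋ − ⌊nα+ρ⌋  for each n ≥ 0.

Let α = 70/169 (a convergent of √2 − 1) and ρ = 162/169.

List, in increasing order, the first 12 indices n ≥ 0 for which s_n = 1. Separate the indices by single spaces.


0 2 4 7 9 12 14 16 19 21 24 26

n=0: ⌊232/169⌋−⌊162/169⌋ = 1−0 = 1  ← one
n=1: ⌊302/169⌋−⌊232/169⌋ = 1−1 = 0
n=2: ⌊372/169⌋−⌊302/169⌋ = 2−1 = 1  ← one
n=3: ⌊442/169⌋−⌊372/169⌋ = 2−2 = 0
n=4: ⌊512/169⌋−⌊442/169⌋ = 3−2 = 1  ← one
n=5: ⌊582/169⌋−⌊512/169⌋ = 3−3 = 0
n=6: ⌊652/169⌋−⌊582/169⌋ = 3−3 = 0
n=7: ⌊722/169⌋−⌊652/169⌋ = 4−3 = 1  ← one
n=8: ⌊792/169⌋−⌊722/169⌋ = 4−4 = 0
n=9: ⌊862/169⌋−⌊792/169⌋ = 5−4 = 1  ← one
n=10: ⌊932/169⌋−⌊862/169⌋ = 5−5 = 0
n=11: ⌊1002/169⌋−⌊932/169⌋ = 5−5 = 0
n=12: ⌊1072/169⌋−⌊1002/169⌋ = 6−5 = 1  ← one
n=13: ⌊1142/169⌋−⌊1072/169⌋ = 6−6 = 0
n=14: ⌊1212/169⌋−⌊1142/169⌋ = 7−6 = 1  ← one
n=15: ⌊1282/169⌋−⌊1212/169⌋ = 7−7 = 0
n=16: ⌊1352/169⌋−⌊1282/169⌋ = 8−7 = 1  ← one
n=17: ⌊1422/169⌋−⌊1352/169⌋ = 8−8 = 0
n=18: ⌊1492/169⌋−⌊1422/169⌋ = 8−8 = 0
n=19: ⌊1562/169⌋−⌊1492/169⌋ = 9−8 = 1  ← one
n=20: ⌊1632/169⌋−⌊1562/169⌋ = 9−9 = 0
n=21: ⌊1702/169⌋−⌊1632/169⌋ = 10−9 = 1  ← one
n=22: ⌊1772/169⌋−⌊1702/169⌋ = 10−10 = 0
n=23: ⌊1842/169⌋−⌊1772/169⌋ = 10−10 = 0
n=24: ⌊1912/169⌋−⌊1842/169⌋ = 11−10 = 1  ← one
n=25: ⌊1982/169⌋−⌊1912/169⌋ = 11−11 = 0
n=26: ⌊2052/169⌋−⌊1982/169⌋ = 12−11 = 1  ← one
positions of the first 12 ones: 0 2 4 7 9 12 14 16 19 21 24 26


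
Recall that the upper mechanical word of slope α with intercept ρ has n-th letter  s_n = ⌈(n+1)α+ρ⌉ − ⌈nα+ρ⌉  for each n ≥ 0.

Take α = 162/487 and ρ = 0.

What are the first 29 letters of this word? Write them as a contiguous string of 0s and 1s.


n=0: ⌈(1·162)/487⌉ − ⌈(0·162)/487⌉ = ⌈162/487⌉ − ⌈0/487⌉ = 1 − 0 = 1
n=1: ⌈(2·162)/487⌉ − ⌈(1·162)/487⌉ = ⌈324/487⌉ − ⌈162/487⌉ = 1 − 1 = 0
n=2: ⌈(3·162)/487⌉ − ⌈(2·162)/487⌉ = ⌈486/487⌉ − ⌈324/487⌉ = 1 − 1 = 0
n=3: ⌈(4·162)/487⌉ − ⌈(3·162)/487⌉ = ⌈648/487⌉ − ⌈486/487⌉ = 2 − 1 = 1
n=4: ⌈(5·162)/487⌉ − ⌈(4·162)/487⌉ = ⌈810/487⌉ − ⌈648/487⌉ = 2 − 2 = 0
n=5: ⌈(6·162)/487⌉ − ⌈(5·162)/487⌉ = ⌈972/487⌉ − ⌈810/487⌉ = 2 − 2 = 0
n=6: ⌈(7·162)/487⌉ − ⌈(6·162)/487⌉ = ⌈1134/487⌉ − ⌈972/487⌉ = 3 − 2 = 1
n=7: ⌈(8·162)/487⌉ − ⌈(7·162)/487⌉ = ⌈1296/487⌉ − ⌈1134/487⌉ = 3 − 3 = 0
n=8: ⌈(9·162)/487⌉ − ⌈(8·162)/487⌉ = ⌈1458/487⌉ − ⌈1296/487⌉ = 3 − 3 = 0
n=9: ⌈(10·162)/487⌉ − ⌈(9·162)/487⌉ = ⌈1620/487⌉ − ⌈1458/487⌉ = 4 − 3 = 1
n=10: ⌈(11·162)/487⌉ − ⌈(10·162)/487⌉ = ⌈1782/487⌉ − ⌈1620/487⌉ = 4 − 4 = 0
n=11: ⌈(12·162)/487⌉ − ⌈(11·162)/487⌉ = ⌈1944/487⌉ − ⌈1782/487⌉ = 4 − 4 = 0
n=12: ⌈(13·162)/487⌉ − ⌈(12·162)/487⌉ = ⌈2106/487⌉ − ⌈1944/487⌉ = 5 − 4 = 1
n=13: ⌈(14·162)/487⌉ − ⌈(13·162)/487⌉ = ⌈2268/487⌉ − ⌈2106/487⌉ = 5 − 5 = 0
n=14: ⌈(15·162)/487⌉ − ⌈(14·162)/487⌉ = ⌈2430/487⌉ − ⌈2268/487⌉ = 5 − 5 = 0
n=15: ⌈(16·162)/487⌉ − ⌈(15·162)/487⌉ = ⌈2592/487⌉ − ⌈2430/487⌉ = 6 − 5 = 1
n=16: ⌈(17·162)/487⌉ − ⌈(16·162)/487⌉ = ⌈2754/487⌉ − ⌈2592/487⌉ = 6 − 6 = 0
n=17: ⌈(18·162)/487⌉ − ⌈(17·162)/487⌉ = ⌈2916/487⌉ − ⌈2754/487⌉ = 6 − 6 = 0
n=18: ⌈(19·162)/487⌉ − ⌈(18·162)/487⌉ = ⌈3078/487⌉ − ⌈2916/487⌉ = 7 − 6 = 1
n=19: ⌈(20·162)/487⌉ − ⌈(19·162)/487⌉ = ⌈3240/487⌉ − ⌈3078/487⌉ = 7 − 7 = 0
n=20: ⌈(21·162)/487⌉ − ⌈(20·162)/487⌉ = ⌈3402/487⌉ − ⌈3240/487⌉ = 7 − 7 = 0
n=21: ⌈(22·162)/487⌉ − ⌈(21·162)/487⌉ = ⌈3564/487⌉ − ⌈3402/487⌉ = 8 − 7 = 1
n=22: ⌈(23·162)/487⌉ − ⌈(22·162)/487⌉ = ⌈3726/487⌉ − ⌈3564/487⌉ = 8 − 8 = 0
n=23: ⌈(24·162)/487⌉ − ⌈(23·162)/487⌉ = ⌈3888/487⌉ − ⌈3726/487⌉ = 8 − 8 = 0
n=24: ⌈(25·162)/487⌉ − ⌈(24·162)/487⌉ = ⌈4050/487⌉ − ⌈3888/487⌉ = 9 − 8 = 1
n=25: ⌈(26·162)/487⌉ − ⌈(25·162)/487⌉ = ⌈4212/487⌉ − ⌈4050/487⌉ = 9 − 9 = 0
n=26: ⌈(27·162)/487⌉ − ⌈(26·162)/487⌉ = ⌈4374/487⌉ − ⌈4212/487⌉ = 9 − 9 = 0
n=27: ⌈(28·162)/487⌉ − ⌈(27·162)/487⌉ = ⌈4536/487⌉ − ⌈4374/487⌉ = 10 − 9 = 1
n=28: ⌈(29·162)/487⌉ − ⌈(28·162)/487⌉ = ⌈4698/487⌉ − ⌈4536/487⌉ = 10 − 10 = 0

10010010010010010010010010010


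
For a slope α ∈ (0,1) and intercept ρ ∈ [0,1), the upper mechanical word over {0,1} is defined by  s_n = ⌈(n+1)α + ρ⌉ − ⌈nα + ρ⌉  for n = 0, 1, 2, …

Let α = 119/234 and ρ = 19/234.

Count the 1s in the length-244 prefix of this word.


124

#1s = Σ_{n=0}^{243} s_n = Σ_{n=0}^{243} (⌈(n+1)α+ρ⌉ − ⌈nα+ρ⌉)
the sum telescopes: every ⌈nα+ρ⌉ with 0 < n < 244 appears once with + and once with −, leaving ⌈244α+ρ⌉ − ⌈0·α+ρ⌉
244α + ρ = (244·119 + 19) / 234 = 29055/234
ρ = 19/234
⌈29055/234⌉ = 125,  ⌈19/234⌉ = 1
#1s = 125 − 1 = 124


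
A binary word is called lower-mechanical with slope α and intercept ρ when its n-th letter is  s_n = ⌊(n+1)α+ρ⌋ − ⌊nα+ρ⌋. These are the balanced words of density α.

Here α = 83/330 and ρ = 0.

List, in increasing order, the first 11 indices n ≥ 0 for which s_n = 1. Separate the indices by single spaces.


3 7 11 15 19 23 27 31 35 39 43

n=0: ⌊83/330⌋−⌊0/330⌋ = 0−0 = 0
n=1: ⌊166/330⌋−⌊83/330⌋ = 0−0 = 0
n=2: ⌊249/330⌋−⌊166/330⌋ = 0−0 = 0
n=3: ⌊332/330⌋−⌊249/330⌋ = 1−0 = 1  ← one
n=4: ⌊415/330⌋−⌊332/330⌋ = 1−1 = 0
n=5: ⌊498/330⌋−⌊415/330⌋ = 1−1 = 0
n=6: ⌊581/330⌋−⌊498/330⌋ = 1−1 = 0
n=7: ⌊664/330⌋−⌊581/330⌋ = 2−1 = 1  ← one
n=8: ⌊747/330⌋−⌊664/330⌋ = 2−2 = 0
n=9: ⌊830/330⌋−⌊747/330⌋ = 2−2 = 0
n=10: ⌊913/330⌋−⌊830/330⌋ = 2−2 = 0
n=11: ⌊996/330⌋−⌊913/330⌋ = 3−2 = 1  ← one
n=12: ⌊1079/330⌋−⌊996/330⌋ = 3−3 = 0
n=13: ⌊1162/330⌋−⌊1079/330⌋ = 3−3 = 0
n=14: ⌊1245/330⌋−⌊1162/330⌋ = 3−3 = 0
n=15: ⌊1328/330⌋−⌊1245/330⌋ = 4−3 = 1  ← one
n=16: ⌊1411/330⌋−⌊1328/330⌋ = 4−4 = 0
n=17: ⌊1494/330⌋−⌊1411/330⌋ = 4−4 = 0
n=18: ⌊1577/330⌋−⌊1494/330⌋ = 4−4 = 0
n=19: ⌊1660/330⌋−⌊1577/330⌋ = 5−4 = 1  ← one
n=20: ⌊1743/330⌋−⌊1660/330⌋ = 5−5 = 0
n=21: ⌊1826/330⌋−⌊1743/330⌋ = 5−5 = 0
n=22: ⌊1909/330⌋−⌊1826/330⌋ = 5−5 = 0
n=23: ⌊1992/330⌋−⌊1909/330⌋ = 6−5 = 1  ← one
n=24: ⌊2075/330⌋−⌊1992/330⌋ = 6−6 = 0
n=25: ⌊2158/330⌋−⌊2075/330⌋ = 6−6 = 0
n=26: ⌊2241/330⌋−⌊2158/330⌋ = 6−6 = 0
n=27: ⌊2324/330⌋−⌊2241/330⌋ = 7−6 = 1  ← one
n=28: ⌊2407/330⌋−⌊2324/330⌋ = 7−7 = 0
n=29: ⌊2490/330⌋−⌊2407/330⌋ = 7−7 = 0
n=30: ⌊2573/330⌋−⌊2490/330⌋ = 7−7 = 0
n=31: ⌊2656/330⌋−⌊2573/330⌋ = 8−7 = 1  ← one
n=32: ⌊2739/330⌋−⌊2656/330⌋ = 8−8 = 0
n=33: ⌊2822/330⌋−⌊2739/330⌋ = 8−8 = 0
n=34: ⌊2905/330⌋−⌊2822/330⌋ = 8−8 = 0
n=35: ⌊2988/330⌋−⌊2905/330⌋ = 9−8 = 1  ← one
n=36: ⌊3071/330⌋−⌊2988/330⌋ = 9−9 = 0
n=37: ⌊3154/330⌋−⌊3071/330⌋ = 9−9 = 0
n=38: ⌊3237/330⌋−⌊3154/330⌋ = 9−9 = 0
n=39: ⌊3320/330⌋−⌊3237/330⌋ = 10−9 = 1  ← one
n=40: ⌊3403/330⌋−⌊3320/330⌋ = 10−10 = 0
n=41: ⌊3486/330⌋−⌊3403/330⌋ = 10−10 = 0
n=42: ⌊3569/330⌋−⌊3486/330⌋ = 10−10 = 0
n=43: ⌊3652/330⌋−⌊3569/330⌋ = 11−10 = 1  ← one
positions of the first 11 ones: 3 7 11 15 19 23 27 31 35 39 43


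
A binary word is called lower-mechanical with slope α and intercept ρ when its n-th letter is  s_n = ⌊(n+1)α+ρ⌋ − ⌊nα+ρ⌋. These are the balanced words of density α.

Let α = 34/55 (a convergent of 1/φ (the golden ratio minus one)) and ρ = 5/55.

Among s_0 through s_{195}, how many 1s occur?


#1s = Σ_{n=0}^{195} s_n = Σ_{n=0}^{195} (⌊(n+1)α+ρ⌋ − ⌊nα+ρ⌋)
the sum telescopes: every ⌊nα+ρ⌋ with 0 < n < 196 appears once with + and once with −, leaving ⌊196α+ρ⌋ − ⌊0·α+ρ⌋
196α + ρ = (196·34 + 5) / 55 = 6669/55
ρ = 5/55
⌊6669/55⌋ = 121,  ⌊5/55⌋ = 0
#1s = 121 − 0 = 121

121


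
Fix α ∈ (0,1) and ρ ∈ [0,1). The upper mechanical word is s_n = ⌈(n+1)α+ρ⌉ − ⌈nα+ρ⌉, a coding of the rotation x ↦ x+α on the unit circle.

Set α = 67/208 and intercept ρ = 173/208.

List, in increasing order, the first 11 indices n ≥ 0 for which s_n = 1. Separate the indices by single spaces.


0 3 6 9 12 16 19 22 25 28 31

n=0: ⌈240/208⌉−⌈173/208⌉ = 2−1 = 1  ← one
n=1: ⌈307/208⌉−⌈240/208⌉ = 2−2 = 0
n=2: ⌈374/208⌉−⌈307/208⌉ = 2−2 = 0
n=3: ⌈441/208⌉−⌈374/208⌉ = 3−2 = 1  ← one
n=4: ⌈508/208⌉−⌈441/208⌉ = 3−3 = 0
n=5: ⌈575/208⌉−⌈508/208⌉ = 3−3 = 0
n=6: ⌈642/208⌉−⌈575/208⌉ = 4−3 = 1  ← one
n=7: ⌈709/208⌉−⌈642/208⌉ = 4−4 = 0
n=8: ⌈776/208⌉−⌈709/208⌉ = 4−4 = 0
n=9: ⌈843/208⌉−⌈776/208⌉ = 5−4 = 1  ← one
n=10: ⌈910/208⌉−⌈843/208⌉ = 5−5 = 0
n=11: ⌈977/208⌉−⌈910/208⌉ = 5−5 = 0
n=12: ⌈1044/208⌉−⌈977/208⌉ = 6−5 = 1  ← one
n=13: ⌈1111/208⌉−⌈1044/208⌉ = 6−6 = 0
n=14: ⌈1178/208⌉−⌈1111/208⌉ = 6−6 = 0
n=15: ⌈1245/208⌉−⌈1178/208⌉ = 6−6 = 0
n=16: ⌈1312/208⌉−⌈1245/208⌉ = 7−6 = 1  ← one
n=17: ⌈1379/208⌉−⌈1312/208⌉ = 7−7 = 0
n=18: ⌈1446/208⌉−⌈1379/208⌉ = 7−7 = 0
n=19: ⌈1513/208⌉−⌈1446/208⌉ = 8−7 = 1  ← one
n=20: ⌈1580/208⌉−⌈1513/208⌉ = 8−8 = 0
n=21: ⌈1647/208⌉−⌈1580/208⌉ = 8−8 = 0
n=22: ⌈1714/208⌉−⌈1647/208⌉ = 9−8 = 1  ← one
n=23: ⌈1781/208⌉−⌈1714/208⌉ = 9−9 = 0
n=24: ⌈1848/208⌉−⌈1781/208⌉ = 9−9 = 0
n=25: ⌈1915/208⌉−⌈1848/208⌉ = 10−9 = 1  ← one
n=26: ⌈1982/208⌉−⌈1915/208⌉ = 10−10 = 0
n=27: ⌈2049/208⌉−⌈1982/208⌉ = 10−10 = 0
n=28: ⌈2116/208⌉−⌈2049/208⌉ = 11−10 = 1  ← one
n=29: ⌈2183/208⌉−⌈2116/208⌉ = 11−11 = 0
n=30: ⌈2250/208⌉−⌈2183/208⌉ = 11−11 = 0
n=31: ⌈2317/208⌉−⌈2250/208⌉ = 12−11 = 1  ← one
positions of the first 11 ones: 0 3 6 9 12 16 19 22 25 28 31


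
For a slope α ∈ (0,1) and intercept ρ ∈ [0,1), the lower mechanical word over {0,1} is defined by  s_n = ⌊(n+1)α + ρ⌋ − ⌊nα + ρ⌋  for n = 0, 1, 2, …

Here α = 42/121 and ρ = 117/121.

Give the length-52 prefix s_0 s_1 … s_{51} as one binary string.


n=0: ⌊(1·42+117)/121⌋ − ⌊(0·42+117)/121⌋ = ⌊159/121⌋ − ⌊117/121⌋ = 1 − 0 = 1
n=1: ⌊(2·42+117)/121⌋ − ⌊(1·42+117)/121⌋ = ⌊201/121⌋ − ⌊159/121⌋ = 1 − 1 = 0
n=2: ⌊(3·42+117)/121⌋ − ⌊(2·42+117)/121⌋ = ⌊243/121⌋ − ⌊201/121⌋ = 2 − 1 = 1
n=3: ⌊(4·42+117)/121⌋ − ⌊(3·42+117)/121⌋ = ⌊285/121⌋ − ⌊243/121⌋ = 2 − 2 = 0
n=4: ⌊(5·42+117)/121⌋ − ⌊(4·42+117)/121⌋ = ⌊327/121⌋ − ⌊285/121⌋ = 2 − 2 = 0
n=5: ⌊(6·42+117)/121⌋ − ⌊(5·42+117)/121⌋ = ⌊369/121⌋ − ⌊327/121⌋ = 3 − 2 = 1
n=6: ⌊(7·42+117)/121⌋ − ⌊(6·42+117)/121⌋ = ⌊411/121⌋ − ⌊369/121⌋ = 3 − 3 = 0
n=7: ⌊(8·42+117)/121⌋ − ⌊(7·42+117)/121⌋ = ⌊453/121⌋ − ⌊411/121⌋ = 3 − 3 = 0
n=8: ⌊(9·42+117)/121⌋ − ⌊(8·42+117)/121⌋ = ⌊495/121⌋ − ⌊453/121⌋ = 4 − 3 = 1
n=9: ⌊(10·42+117)/121⌋ − ⌊(9·42+117)/121⌋ = ⌊537/121⌋ − ⌊495/121⌋ = 4 − 4 = 0
n=10: ⌊(11·42+117)/121⌋ − ⌊(10·42+117)/121⌋ = ⌊579/121⌋ − ⌊537/121⌋ = 4 − 4 = 0
n=11: ⌊(12·42+117)/121⌋ − ⌊(11·42+117)/121⌋ = ⌊621/121⌋ − ⌊579/121⌋ = 5 − 4 = 1
n=12: ⌊(13·42+117)/121⌋ − ⌊(12·42+117)/121⌋ = ⌊663/121⌋ − ⌊621/121⌋ = 5 − 5 = 0
n=13: ⌊(14·42+117)/121⌋ − ⌊(13·42+117)/121⌋ = ⌊705/121⌋ − ⌊663/121⌋ = 5 − 5 = 0
n=14: ⌊(15·42+117)/121⌋ − ⌊(14·42+117)/121⌋ = ⌊747/121⌋ − ⌊705/121⌋ = 6 − 5 = 1
n=15: ⌊(16·42+117)/121⌋ − ⌊(15·42+117)/121⌋ = ⌊789/121⌋ − ⌊747/121⌋ = 6 − 6 = 0
n=16: ⌊(17·42+117)/121⌋ − ⌊(16·42+117)/121⌋ = ⌊831/121⌋ − ⌊789/121⌋ = 6 − 6 = 0
n=17: ⌊(18·42+117)/121⌋ − ⌊(17·42+117)/121⌋ = ⌊873/121⌋ − ⌊831/121⌋ = 7 − 6 = 1
n=18: ⌊(19·42+117)/121⌋ − ⌊(18·42+117)/121⌋ = ⌊915/121⌋ − ⌊873/121⌋ = 7 − 7 = 0
n=19: ⌊(20·42+117)/121⌋ − ⌊(19·42+117)/121⌋ = ⌊957/121⌋ − ⌊915/121⌋ = 7 − 7 = 0
n=20: ⌊(21·42+117)/121⌋ − ⌊(20·42+117)/121⌋ = ⌊999/121⌋ − ⌊957/121⌋ = 8 − 7 = 1
n=21: ⌊(22·42+117)/121⌋ − ⌊(21·42+117)/121⌋ = ⌊1041/121⌋ − ⌊999/121⌋ = 8 − 8 = 0
n=22: ⌊(23·42+117)/121⌋ − ⌊(22·42+117)/121⌋ = ⌊1083/121⌋ − ⌊1041/121⌋ = 8 − 8 = 0
n=23: ⌊(24·42+117)/121⌋ − ⌊(23·42+117)/121⌋ = ⌊1125/121⌋ − ⌊1083/121⌋ = 9 − 8 = 1
n=24: ⌊(25·42+117)/121⌋ − ⌊(24·42+117)/121⌋ = ⌊1167/121⌋ − ⌊1125/121⌋ = 9 − 9 = 0
n=25: ⌊(26·42+117)/121⌋ − ⌊(25·42+117)/121⌋ = ⌊1209/121⌋ − ⌊1167/121⌋ = 9 − 9 = 0
n=26: ⌊(27·42+117)/121⌋ − ⌊(26·42+117)/121⌋ = ⌊1251/121⌋ − ⌊1209/121⌋ = 10 − 9 = 1
n=27: ⌊(28·42+117)/121⌋ − ⌊(27·42+117)/121⌋ = ⌊1293/121⌋ − ⌊1251/121⌋ = 10 − 10 = 0
n=28: ⌊(29·42+117)/121⌋ − ⌊(28·42+117)/121⌋ = ⌊1335/121⌋ − ⌊1293/121⌋ = 11 − 10 = 1
n=29: ⌊(30·42+117)/121⌋ − ⌊(29·42+117)/121⌋ = ⌊1377/121⌋ − ⌊1335/121⌋ = 11 − 11 = 0
n=30: ⌊(31·42+117)/121⌋ − ⌊(30·42+117)/121⌋ = ⌊1419/121⌋ − ⌊1377/121⌋ = 11 − 11 = 0
n=31: ⌊(32·42+117)/121⌋ − ⌊(31·42+117)/121⌋ = ⌊1461/121⌋ − ⌊1419/121⌋ = 12 − 11 = 1
n=32: ⌊(33·42+117)/121⌋ − ⌊(32·42+117)/121⌋ = ⌊1503/121⌋ − ⌊1461/121⌋ = 12 − 12 = 0
n=33: ⌊(34·42+117)/121⌋ − ⌊(33·42+117)/121⌋ = ⌊1545/121⌋ − ⌊1503/121⌋ = 12 − 12 = 0
n=34: ⌊(35·42+117)/121⌋ − ⌊(34·42+117)/121⌋ = ⌊1587/121⌋ − ⌊1545/121⌋ = 13 − 12 = 1
n=35: ⌊(36·42+117)/121⌋ − ⌊(35·42+117)/121⌋ = ⌊1629/121⌋ − ⌊1587/121⌋ = 13 − 13 = 0
n=36: ⌊(37·42+117)/121⌋ − ⌊(36·42+117)/121⌋ = ⌊1671/121⌋ − ⌊1629/121⌋ = 13 − 13 = 0
n=37: ⌊(38·42+117)/121⌋ − ⌊(37·42+117)/121⌋ = ⌊1713/121⌋ − ⌊1671/121⌋ = 14 − 13 = 1
n=38: ⌊(39·42+117)/121⌋ − ⌊(38·42+117)/121⌋ = ⌊1755/121⌋ − ⌊1713/121⌋ = 14 − 14 = 0
n=39: ⌊(40·42+117)/121⌋ − ⌊(39·42+117)/121⌋ = ⌊1797/121⌋ − ⌊1755/121⌋ = 14 − 14 = 0
n=40: ⌊(41·42+117)/121⌋ − ⌊(40·42+117)/121⌋ = ⌊1839/121⌋ − ⌊1797/121⌋ = 15 − 14 = 1
n=41: ⌊(42·42+117)/121⌋ − ⌊(41·42+117)/121⌋ = ⌊1881/121⌋ − ⌊1839/121⌋ = 15 − 15 = 0
n=42: ⌊(43·42+117)/121⌋ − ⌊(42·42+117)/121⌋ = ⌊1923/121⌋ − ⌊1881/121⌋ = 15 − 15 = 0
n=43: ⌊(44·42+117)/121⌋ − ⌊(43·42+117)/121⌋ = ⌊1965/121⌋ − ⌊1923/121⌋ = 16 − 15 = 1
n=44: ⌊(45·42+117)/121⌋ − ⌊(44·42+117)/121⌋ = ⌊2007/121⌋ − ⌊1965/121⌋ = 16 − 16 = 0
n=45: ⌊(46·42+117)/121⌋ − ⌊(45·42+117)/121⌋ = ⌊2049/121⌋ − ⌊2007/121⌋ = 16 − 16 = 0
n=46: ⌊(47·42+117)/121⌋ − ⌊(46·42+117)/121⌋ = ⌊2091/121⌋ − ⌊2049/121⌋ = 17 − 16 = 1
n=47: ⌊(48·42+117)/121⌋ − ⌊(47·42+117)/121⌋ = ⌊2133/121⌋ − ⌊2091/121⌋ = 17 − 17 = 0
n=48: ⌊(49·42+117)/121⌋ − ⌊(48·42+117)/121⌋ = ⌊2175/121⌋ − ⌊2133/121⌋ = 17 − 17 = 0
n=49: ⌊(50·42+117)/121⌋ − ⌊(49·42+117)/121⌋ = ⌊2217/121⌋ − ⌊2175/121⌋ = 18 − 17 = 1
n=50: ⌊(51·42+117)/121⌋ − ⌊(50·42+117)/121⌋ = ⌊2259/121⌋ − ⌊2217/121⌋ = 18 − 18 = 0
n=51: ⌊(52·42+117)/121⌋ − ⌊(51·42+117)/121⌋ = ⌊2301/121⌋ − ⌊2259/121⌋ = 19 − 18 = 1

1010010010010010010010010010100100100100100100100101


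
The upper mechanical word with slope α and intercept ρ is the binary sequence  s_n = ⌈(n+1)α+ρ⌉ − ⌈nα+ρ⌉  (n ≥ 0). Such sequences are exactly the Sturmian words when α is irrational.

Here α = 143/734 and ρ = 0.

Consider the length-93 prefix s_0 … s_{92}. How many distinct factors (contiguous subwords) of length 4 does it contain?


t_n = ⌈(n·143)/734⌉ for n = 0 … 93:
  n=0…9: ⌈0/734⌉=0 ⌈143/734⌉=1 ⌈286/734⌉=1 ⌈429/734⌉=1 ⌈572/734⌉=1 ⌈715/734⌉=1 ⌈858/734⌉=2 ⌈1001/734⌉=2 ⌈1144/734⌉=2 ⌈1287/734⌉=2
  n=10…19: ⌈1430/734⌉=2 ⌈1573/734⌉=3 ⌈1716/734⌉=3 ⌈1859/734⌉=3 ⌈2002/734⌉=3 ⌈2145/734⌉=3 ⌈2288/734⌉=4 ⌈2431/734⌉=4 ⌈2574/734⌉=4 ⌈2717/734⌉=4
  n=20…29: ⌈2860/734⌉=4 ⌈3003/734⌉=5 ⌈3146/734⌉=5 ⌈3289/734⌉=5 ⌈3432/734⌉=5 ⌈3575/734⌉=5 ⌈3718/734⌉=6 ⌈3861/734⌉=6 ⌈4004/734⌉=6 ⌈4147/734⌉=6
  n=30…39: ⌈4290/734⌉=6 ⌈4433/734⌉=7 ⌈4576/734⌉=7 ⌈4719/734⌉=7 ⌈4862/734⌉=7 ⌈5005/734⌉=7 ⌈5148/734⌉=8 ⌈5291/734⌉=8 ⌈5434/734⌉=8 ⌈5577/734⌉=8
  n=40…49: ⌈5720/734⌉=8 ⌈5863/734⌉=8 ⌈6006/734⌉=9 ⌈6149/734⌉=9 ⌈6292/734⌉=9 ⌈6435/734⌉=9 ⌈6578/734⌉=9 ⌈6721/734⌉=10 ⌈6864/734⌉=10 ⌈7007/734⌉=10
  n=50…59: ⌈7150/734⌉=10 ⌈7293/734⌉=10 ⌈7436/734⌉=11 ⌈7579/734⌉=11 ⌈7722/734⌉=11 ⌈7865/734⌉=11 ⌈8008/734⌉=11 ⌈8151/734⌉=12 ⌈8294/734⌉=12 ⌈8437/734⌉=12
  n=60…69: ⌈8580/734⌉=12 ⌈8723/734⌉=12 ⌈8866/734⌉=13 ⌈9009/734⌉=13 ⌈9152/734⌉=13 ⌈9295/734⌉=13 ⌈9438/734⌉=13 ⌈9581/734⌉=14 ⌈9724/734⌉=14 ⌈9867/734⌉=14
  n=70…79: ⌈10010/734⌉=14 ⌈10153/734⌉=14 ⌈10296/734⌉=15 ⌈10439/734⌉=15 ⌈10582/734⌉=15 ⌈10725/734⌉=15 ⌈10868/734⌉=15 ⌈11011/734⌉=16 ⌈11154/734⌉=16 ⌈11297/734⌉=16
  n=80…89: ⌈11440/734⌉=16 ⌈11583/734⌉=16 ⌈11726/734⌉=16 ⌈11869/734⌉=17 ⌈12012/734⌉=17 ⌈12155/734⌉=17 ⌈12298/734⌉=17 ⌈12441/734⌉=17 ⌈12584/734⌉=18 ⌈12727/734⌉=18
  n=90…93: ⌈12870/734⌉=18 ⌈13013/734⌉=18 ⌈13156/734⌉=18 ⌈13299/734⌉=19
s_n = t_(n+1) − t_n for n = 0 … 92 gives
prefix = 100001000010000100001000010000100001000001000010000100001000010000100001000010000010000100001
slide a length-4 window over [0..3] … [89..92] (90 windows); first occurrence of each distinct factor:
  [  0..  3] 1000
  [  1..  4] 0000
  [  2..  5] 0001
  [  3..  6] 0010
  [  4..  7] 0100
  (the other 85 windows repeat one of these)
distinct factors: {0000, 0001, 0010, 0100, 1000}
count = 5  (Sturmian bound for length 4 is 5)

5


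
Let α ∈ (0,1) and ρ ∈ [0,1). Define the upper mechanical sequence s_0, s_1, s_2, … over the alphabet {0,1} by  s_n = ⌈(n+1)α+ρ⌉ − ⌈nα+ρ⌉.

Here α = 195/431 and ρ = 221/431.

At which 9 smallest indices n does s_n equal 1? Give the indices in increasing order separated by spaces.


n=0: ⌈416/431⌉−⌈221/431⌉ = 1−1 = 0
n=1: ⌈611/431⌉−⌈416/431⌉ = 2−1 = 1  ← one
n=2: ⌈806/431⌉−⌈611/431⌉ = 2−2 = 0
n=3: ⌈1001/431⌉−⌈806/431⌉ = 3−2 = 1  ← one
n=4: ⌈1196/431⌉−⌈1001/431⌉ = 3−3 = 0
n=5: ⌈1391/431⌉−⌈1196/431⌉ = 4−3 = 1  ← one
n=6: ⌈1586/431⌉−⌈1391/431⌉ = 4−4 = 0
n=7: ⌈1781/431⌉−⌈1586/431⌉ = 5−4 = 1  ← one
n=8: ⌈1976/431⌉−⌈1781/431⌉ = 5−5 = 0
n=9: ⌈2171/431⌉−⌈1976/431⌉ = 6−5 = 1  ← one
n=10: ⌈2366/431⌉−⌈2171/431⌉ = 6−6 = 0
n=11: ⌈2561/431⌉−⌈2366/431⌉ = 6−6 = 0
n=12: ⌈2756/431⌉−⌈2561/431⌉ = 7−6 = 1  ← one
n=13: ⌈2951/431⌉−⌈2756/431⌉ = 7−7 = 0
n=14: ⌈3146/431⌉−⌈2951/431⌉ = 8−7 = 1  ← one
n=15: ⌈3341/431⌉−⌈3146/431⌉ = 8−8 = 0
n=16: ⌈3536/431⌉−⌈3341/431⌉ = 9−8 = 1  ← one
n=17: ⌈3731/431⌉−⌈3536/431⌉ = 9−9 = 0
n=18: ⌈3926/431⌉−⌈3731/431⌉ = 10−9 = 1  ← one
positions of the first 9 ones: 1 3 5 7 9 12 14 16 18

1 3 5 7 9 12 14 16 18


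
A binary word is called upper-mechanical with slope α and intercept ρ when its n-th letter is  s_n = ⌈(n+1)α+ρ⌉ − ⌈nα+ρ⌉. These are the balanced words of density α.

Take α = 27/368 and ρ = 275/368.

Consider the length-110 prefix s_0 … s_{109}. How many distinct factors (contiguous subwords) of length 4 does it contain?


t_n = ⌈(n·27+275)/368⌉ for n = 0 … 110:
  n=0…9: ⌈275/368⌉=1 ⌈302/368⌉=1 ⌈329/368⌉=1 ⌈356/368⌉=1 ⌈383/368⌉=2 ⌈410/368⌉=2 ⌈437/368⌉=2 ⌈464/368⌉=2 ⌈491/368⌉=2 ⌈518/368⌉=2
  n=10…19: ⌈545/368⌉=2 ⌈572/368⌉=2 ⌈599/368⌉=2 ⌈626/368⌉=2 ⌈653/368⌉=2 ⌈680/368⌉=2 ⌈707/368⌉=2 ⌈734/368⌉=2 ⌈761/368⌉=3 ⌈788/368⌉=3
  n=20…29: ⌈815/368⌉=3 ⌈842/368⌉=3 ⌈869/368⌉=3 ⌈896/368⌉=3 ⌈923/368⌉=3 ⌈950/368⌉=3 ⌈977/368⌉=3 ⌈1004/368⌉=3 ⌈1031/368⌉=3 ⌈1058/368⌉=3
  n=30…39: ⌈1085/368⌉=3 ⌈1112/368⌉=4 ⌈1139/368⌉=4 ⌈1166/368⌉=4 ⌈1193/368⌉=4 ⌈1220/368⌉=4 ⌈1247/368⌉=4 ⌈1274/368⌉=4 ⌈1301/368⌉=4 ⌈1328/368⌉=4
  n=40…49: ⌈1355/368⌉=4 ⌈1382/368⌉=4 ⌈1409/368⌉=4 ⌈1436/368⌉=4 ⌈1463/368⌉=4 ⌈1490/368⌉=5 ⌈1517/368⌉=5 ⌈1544/368⌉=5 ⌈1571/368⌉=5 ⌈1598/368⌉=5
  n=50…59: ⌈1625/368⌉=5 ⌈1652/368⌉=5 ⌈1679/368⌉=5 ⌈1706/368⌉=5 ⌈1733/368⌉=5 ⌈1760/368⌉=5 ⌈1787/368⌉=5 ⌈1814/368⌉=5 ⌈1841/368⌉=6 ⌈1868/368⌉=6
  n=60…69: ⌈1895/368⌉=6 ⌈1922/368⌉=6 ⌈1949/368⌉=6 ⌈1976/368⌉=6 ⌈2003/368⌉=6 ⌈2030/368⌉=6 ⌈2057/368⌉=6 ⌈2084/368⌉=6 ⌈2111/368⌉=6 ⌈2138/368⌉=6
  n=70…79: ⌈2165/368⌉=6 ⌈2192/368⌉=6 ⌈2219/368⌉=7 ⌈2246/368⌉=7 ⌈2273/368⌉=7 ⌈2300/368⌉=7 ⌈2327/368⌉=7 ⌈2354/368⌉=7 ⌈2381/368⌉=7 ⌈2408/368⌉=7
  n=80…89: ⌈2435/368⌉=7 ⌈2462/368⌉=7 ⌈2489/368⌉=7 ⌈2516/368⌉=7 ⌈2543/368⌉=7 ⌈2570/368⌉=7 ⌈2597/368⌉=8 ⌈2624/368⌉=8 ⌈2651/368⌉=8 ⌈2678/368⌉=8
  n=90…99: ⌈2705/368⌉=8 ⌈2732/368⌉=8 ⌈2759/368⌉=8 ⌈2786/368⌉=8 ⌈2813/368⌉=8 ⌈2840/368⌉=8 ⌈2867/368⌉=8 ⌈2894/368⌉=8 ⌈2921/368⌉=8 ⌈2948/368⌉=9
  n=100…109: ⌈2975/368⌉=9 ⌈3002/368⌉=9 ⌈3029/368⌉=9 ⌈3056/368⌉=9 ⌈3083/368⌉=9 ⌈3110/368⌉=9 ⌈3137/368⌉=9 ⌈3164/368⌉=9 ⌈3191/368⌉=9 ⌈3218/368⌉=9
  n=110: ⌈3245/368⌉=9
s_n = t_(n+1) − t_n for n = 0 … 109 gives
prefix = 00010000000000000100000000000010000000000000100000000000010000000000000100000000000001000000000000100000000000
slide a length-4 window over [0..3] … [106..109] (107 windows); first occurrence of each distinct factor:
  [  0..  3] 0001
  [  1..  4] 0010
  [  2..  5] 0100
  [  3..  6] 1000
  [  4..  7] 0000
  (the other 102 windows repeat one of these)
distinct factors: {0000, 0001, 0010, 0100, 1000}
count = 5  (Sturmian bound for length 4 is 5)

5
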